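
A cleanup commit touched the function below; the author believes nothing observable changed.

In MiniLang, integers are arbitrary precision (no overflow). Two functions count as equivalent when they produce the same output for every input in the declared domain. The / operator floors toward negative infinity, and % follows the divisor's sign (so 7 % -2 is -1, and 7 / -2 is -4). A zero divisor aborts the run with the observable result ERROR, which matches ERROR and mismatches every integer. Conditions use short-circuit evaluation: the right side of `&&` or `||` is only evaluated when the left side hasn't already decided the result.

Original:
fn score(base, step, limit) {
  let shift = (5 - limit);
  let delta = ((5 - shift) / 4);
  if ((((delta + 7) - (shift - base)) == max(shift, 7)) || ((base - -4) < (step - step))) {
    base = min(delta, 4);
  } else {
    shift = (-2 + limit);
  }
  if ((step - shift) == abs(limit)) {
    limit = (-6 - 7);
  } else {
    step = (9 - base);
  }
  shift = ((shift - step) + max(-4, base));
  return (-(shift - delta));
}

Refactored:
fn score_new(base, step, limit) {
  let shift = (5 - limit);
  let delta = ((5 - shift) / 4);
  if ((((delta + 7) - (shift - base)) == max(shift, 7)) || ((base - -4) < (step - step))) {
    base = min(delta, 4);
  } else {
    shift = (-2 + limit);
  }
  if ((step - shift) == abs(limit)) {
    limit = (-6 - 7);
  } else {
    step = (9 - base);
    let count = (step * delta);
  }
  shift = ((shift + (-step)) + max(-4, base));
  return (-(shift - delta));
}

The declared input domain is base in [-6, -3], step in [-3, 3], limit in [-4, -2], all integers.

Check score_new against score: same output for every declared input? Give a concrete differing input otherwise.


Comparing the listings, the differences include: statement counts differ; also arithmetic usage differs; also local variable names differ.
Spot check at base=-3, step=-3, limit=-4 — score: shift = 9; delta = -1; ((((delta + 7) - (shift - base)) == max(shift, 7)) || ((base - -4) < (step - step))) -> false; shift = -6; ((step - shift) == abs(limit)) -> false; step = 12; shift = -21; return 20. score_new: shift = 9; delta = -1; ((((delta + 7) - (shift - base)) == max(shift, 7)) || ((base - -4) < (step - step))) -> false; shift = -6; ((step - shift) == abs(limit)) -> false; step = 12; count = -12; shift = -21; return 20. Both give 20.
Every one of the 84 inputs gives matching results.
verdict: equivalent


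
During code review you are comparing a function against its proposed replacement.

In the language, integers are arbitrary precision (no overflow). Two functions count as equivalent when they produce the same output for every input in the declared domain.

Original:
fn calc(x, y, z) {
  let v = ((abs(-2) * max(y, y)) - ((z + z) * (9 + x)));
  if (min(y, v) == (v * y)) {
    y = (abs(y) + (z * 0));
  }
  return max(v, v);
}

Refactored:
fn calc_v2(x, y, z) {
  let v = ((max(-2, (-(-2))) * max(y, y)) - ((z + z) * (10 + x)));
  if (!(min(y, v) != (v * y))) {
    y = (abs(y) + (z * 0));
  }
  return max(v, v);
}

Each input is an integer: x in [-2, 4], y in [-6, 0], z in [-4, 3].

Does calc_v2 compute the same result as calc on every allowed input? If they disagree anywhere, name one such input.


The rewrite breaks on x=-2, y=-6, z=-4, where the results are 44 and 52.
calc: v = 44; (min(y, v) == (v * y)) -> false; return 44
calc_v2: v = 52; (!(min(y, v) != (v * y))) -> false; return 52
verdict: not equivalent; witness: x=-2, y=-6, z=-4


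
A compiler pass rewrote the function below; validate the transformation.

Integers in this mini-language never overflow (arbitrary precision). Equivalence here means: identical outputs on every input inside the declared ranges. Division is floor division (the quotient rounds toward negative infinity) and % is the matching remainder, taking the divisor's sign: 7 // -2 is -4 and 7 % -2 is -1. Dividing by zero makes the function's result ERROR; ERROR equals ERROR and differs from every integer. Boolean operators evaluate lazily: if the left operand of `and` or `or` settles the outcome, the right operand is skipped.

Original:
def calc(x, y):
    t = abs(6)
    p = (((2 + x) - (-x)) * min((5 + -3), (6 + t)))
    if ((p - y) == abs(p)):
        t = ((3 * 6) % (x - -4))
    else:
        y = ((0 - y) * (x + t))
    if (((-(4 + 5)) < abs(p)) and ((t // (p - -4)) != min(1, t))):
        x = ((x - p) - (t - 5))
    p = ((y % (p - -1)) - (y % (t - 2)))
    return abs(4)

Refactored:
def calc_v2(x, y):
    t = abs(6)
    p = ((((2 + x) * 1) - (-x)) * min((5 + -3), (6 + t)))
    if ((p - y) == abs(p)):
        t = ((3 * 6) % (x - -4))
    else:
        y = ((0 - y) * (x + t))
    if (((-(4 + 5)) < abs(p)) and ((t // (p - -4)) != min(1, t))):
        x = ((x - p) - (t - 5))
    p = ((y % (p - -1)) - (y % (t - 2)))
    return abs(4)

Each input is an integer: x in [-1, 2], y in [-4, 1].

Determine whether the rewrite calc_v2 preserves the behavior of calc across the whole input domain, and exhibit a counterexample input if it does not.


Although arithmetic usage differs, constant usage differs, 24/24 inputs agree.
verdict: equivalent


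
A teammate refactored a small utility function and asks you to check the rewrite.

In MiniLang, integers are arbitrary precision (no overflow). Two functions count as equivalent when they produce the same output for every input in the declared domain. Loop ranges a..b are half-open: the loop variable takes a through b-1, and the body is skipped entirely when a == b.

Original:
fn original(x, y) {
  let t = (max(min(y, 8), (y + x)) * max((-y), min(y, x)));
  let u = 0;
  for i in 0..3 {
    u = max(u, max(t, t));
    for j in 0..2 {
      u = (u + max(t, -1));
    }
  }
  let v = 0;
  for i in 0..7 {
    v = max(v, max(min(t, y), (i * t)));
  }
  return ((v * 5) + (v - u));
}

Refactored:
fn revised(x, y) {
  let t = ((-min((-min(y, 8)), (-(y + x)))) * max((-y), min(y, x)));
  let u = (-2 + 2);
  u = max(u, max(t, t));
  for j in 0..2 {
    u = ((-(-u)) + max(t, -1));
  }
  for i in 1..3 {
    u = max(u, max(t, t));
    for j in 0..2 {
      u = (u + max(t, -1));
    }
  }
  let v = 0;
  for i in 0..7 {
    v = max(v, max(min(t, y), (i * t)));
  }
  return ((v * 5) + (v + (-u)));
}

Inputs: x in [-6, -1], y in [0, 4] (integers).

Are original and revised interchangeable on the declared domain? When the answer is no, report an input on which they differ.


Changes here: statement counts differ; and loop structure differs; and constant usage differs; and arithmetic usage differs; and min/max/abs usage differs; the full 30-point sweep finds no disagreement.
verdict: equivalent


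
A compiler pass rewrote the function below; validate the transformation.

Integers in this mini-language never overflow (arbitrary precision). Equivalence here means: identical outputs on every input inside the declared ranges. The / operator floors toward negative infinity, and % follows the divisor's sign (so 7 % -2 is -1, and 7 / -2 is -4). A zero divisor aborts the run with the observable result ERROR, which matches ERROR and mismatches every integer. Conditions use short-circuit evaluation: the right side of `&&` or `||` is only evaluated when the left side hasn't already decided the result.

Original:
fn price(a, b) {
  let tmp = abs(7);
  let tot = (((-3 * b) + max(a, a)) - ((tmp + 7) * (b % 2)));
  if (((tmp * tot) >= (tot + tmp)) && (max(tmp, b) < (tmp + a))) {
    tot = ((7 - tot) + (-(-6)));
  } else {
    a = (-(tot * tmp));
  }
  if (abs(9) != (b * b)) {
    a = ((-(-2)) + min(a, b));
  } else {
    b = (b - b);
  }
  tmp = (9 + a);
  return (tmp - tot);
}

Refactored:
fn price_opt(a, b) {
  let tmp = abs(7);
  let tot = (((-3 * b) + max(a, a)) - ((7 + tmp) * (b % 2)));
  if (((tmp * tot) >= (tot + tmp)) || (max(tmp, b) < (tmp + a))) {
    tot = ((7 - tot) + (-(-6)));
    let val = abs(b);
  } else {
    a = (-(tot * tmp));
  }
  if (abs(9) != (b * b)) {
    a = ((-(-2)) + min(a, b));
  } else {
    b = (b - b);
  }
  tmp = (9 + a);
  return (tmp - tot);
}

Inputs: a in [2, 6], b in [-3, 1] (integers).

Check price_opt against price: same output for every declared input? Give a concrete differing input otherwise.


The rewrite breaks on a=2, b=-3, where the results are 33 and -5.
price: tmp := 7 | tot := -3 | (((tmp * tot) >= (tot + tmp)) && (max(tmp, b) < (tmp + a))): false | a := 21 | (abs(9) != (b * b)): false | b := 0 | tmp := 30 | result 33
price_opt: tmp := 7 | tot := -3 | (((tmp * tot) >= (tot + tmp)) || (max(tmp, b) < (tmp + a))): true | tot := 16 | val := 3 | (abs(9) != (b * b)): false | b := 0 | tmp := 11 | result -5
verdict: not equivalent; witness: a=2, b=-3


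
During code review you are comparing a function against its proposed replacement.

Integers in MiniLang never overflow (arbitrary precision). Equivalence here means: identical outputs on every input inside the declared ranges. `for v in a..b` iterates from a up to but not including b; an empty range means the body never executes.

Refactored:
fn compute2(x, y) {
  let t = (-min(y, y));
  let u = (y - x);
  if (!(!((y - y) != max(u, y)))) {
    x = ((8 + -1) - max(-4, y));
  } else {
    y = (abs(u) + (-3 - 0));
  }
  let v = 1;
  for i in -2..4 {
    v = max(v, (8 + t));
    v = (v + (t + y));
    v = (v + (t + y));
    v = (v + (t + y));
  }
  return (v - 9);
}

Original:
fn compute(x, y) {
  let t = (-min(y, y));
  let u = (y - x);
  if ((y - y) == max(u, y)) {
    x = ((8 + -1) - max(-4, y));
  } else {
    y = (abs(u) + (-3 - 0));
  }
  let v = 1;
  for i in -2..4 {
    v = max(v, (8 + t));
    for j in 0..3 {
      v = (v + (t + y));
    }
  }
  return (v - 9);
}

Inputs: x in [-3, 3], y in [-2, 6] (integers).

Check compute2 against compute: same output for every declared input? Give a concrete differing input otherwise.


Take x=-2, y=-2.
compute: t := 2 | u := 0 | ((y - y) == max(u, y)): true | x := 9 | v := 1 | iter i=-2: | v := 10 | iter j=0: | v := 10 | iter j=1: | v := 10 | iter j=2: | v := 10 | iter i=-1: | v := 10 | iter j=0: | v := 10 | iter j=1: | v := 10 | iter j=2: | v := 10 | iter i=0: | v := 10 | iter j=0: | v := 10 | iter j=1: | v := 10 | iter j=2: | v := 10 | iter i=1: | v := 10 | iter j=0: | v := 10 | iter j=1: | v := 10 | iter j=2: | v := 10 | iter i=2: | v := 10 | iter j=0: | v := 10 | iter j=1: | v := 10 | iter j=2: | v := 10 | iter i=3: | v := 10 | iter j=0: | v := 10 | iter j=1: | v := 10 | iter j=2: | v := 10 | result 1
compute2: t := 2 | u := 0 | (!(!((y - y) != max(u, y)))): false | y := -3 | v := 1 | iter i=-2: | v := 10 | v := 9 | v := 8 | v := 7 | iter i=-1: | v := 10 | v := 9 | v := 8 | v := 7 | iter i=0: | v := 10 | v := 9 | v := 8 | v := 7 | iter i=1: | v := 10 | v := 9 | v := 8 | v := 7 | iter i=2: | v := 10 | v := 9 | v := 8 | v := 7 | iter i=3: | v := 10 | v := 9 | v := 8 | v := 7 | result -2
1 != -2, so the rewrite changes behavior.
verdict: not equivalent; witness: x=-2, y=-2


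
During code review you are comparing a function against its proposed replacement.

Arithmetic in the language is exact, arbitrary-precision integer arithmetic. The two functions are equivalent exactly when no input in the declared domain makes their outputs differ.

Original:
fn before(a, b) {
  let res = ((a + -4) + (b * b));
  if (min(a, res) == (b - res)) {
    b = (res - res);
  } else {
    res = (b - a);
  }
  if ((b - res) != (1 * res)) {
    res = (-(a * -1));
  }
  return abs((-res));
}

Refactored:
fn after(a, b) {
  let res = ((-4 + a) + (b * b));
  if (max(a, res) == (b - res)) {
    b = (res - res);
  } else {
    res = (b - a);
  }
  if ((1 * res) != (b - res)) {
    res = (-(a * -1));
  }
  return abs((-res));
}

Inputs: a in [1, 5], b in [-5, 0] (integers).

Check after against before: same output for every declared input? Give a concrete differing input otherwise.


Not equivalent: a=4, b=0 separates them (0 vs 4).
before: res becomes 0; next (min(a, res) == (b - res)) evaluates to true; next b becomes 0; next ((b - res) != (1 * res)) evaluates to false; next final value 0
after: res becomes 0; next (max(a, res) == (b - res)) evaluates to false; next res becomes -4; next ((1 * res) != (b - res)) evaluates to true; next res becomes 4; next final value 4
verdict: not equivalent; witness: a=4, b=0


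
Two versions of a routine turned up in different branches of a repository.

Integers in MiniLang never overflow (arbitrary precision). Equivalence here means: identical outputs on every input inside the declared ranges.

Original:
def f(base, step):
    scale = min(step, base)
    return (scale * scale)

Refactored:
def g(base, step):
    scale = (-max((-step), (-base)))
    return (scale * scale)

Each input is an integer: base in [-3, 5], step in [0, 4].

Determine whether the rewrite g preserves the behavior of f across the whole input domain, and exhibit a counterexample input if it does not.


The two versions differ — the changes include min/max/abs usage differs.
Tracing base=2, step=2: f: scale=2, then returns 4 | g: scale=2, then returns 4 — matching result 4.
An exhaustive pass over the 45 declared inputs shows identical outputs.
verdict: equivalent


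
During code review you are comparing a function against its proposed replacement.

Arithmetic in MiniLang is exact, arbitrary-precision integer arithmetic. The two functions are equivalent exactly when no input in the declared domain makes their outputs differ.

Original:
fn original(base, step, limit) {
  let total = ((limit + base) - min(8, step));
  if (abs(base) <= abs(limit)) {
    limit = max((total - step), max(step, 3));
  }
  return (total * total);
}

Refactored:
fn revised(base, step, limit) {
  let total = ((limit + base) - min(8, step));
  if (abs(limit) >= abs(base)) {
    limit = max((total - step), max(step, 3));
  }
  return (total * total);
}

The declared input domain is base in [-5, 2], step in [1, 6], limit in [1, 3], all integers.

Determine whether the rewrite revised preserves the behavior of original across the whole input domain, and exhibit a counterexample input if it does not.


Equivalent — the differences include comparison usage differs, yet no declared input distinguishes the two.
One worked example (base=-3, step=2, limit=1) — original: total becomes -4; next (abs(base) <= abs(limit)) evaluates to false; next final value 16; revised: total becomes -4; next (abs(limit) >= abs(base)) evaluates to false; next final value 16; agreement on 16.
An exhaustive pass over the 144 declared inputs shows identical outputs.
verdict: equivalent


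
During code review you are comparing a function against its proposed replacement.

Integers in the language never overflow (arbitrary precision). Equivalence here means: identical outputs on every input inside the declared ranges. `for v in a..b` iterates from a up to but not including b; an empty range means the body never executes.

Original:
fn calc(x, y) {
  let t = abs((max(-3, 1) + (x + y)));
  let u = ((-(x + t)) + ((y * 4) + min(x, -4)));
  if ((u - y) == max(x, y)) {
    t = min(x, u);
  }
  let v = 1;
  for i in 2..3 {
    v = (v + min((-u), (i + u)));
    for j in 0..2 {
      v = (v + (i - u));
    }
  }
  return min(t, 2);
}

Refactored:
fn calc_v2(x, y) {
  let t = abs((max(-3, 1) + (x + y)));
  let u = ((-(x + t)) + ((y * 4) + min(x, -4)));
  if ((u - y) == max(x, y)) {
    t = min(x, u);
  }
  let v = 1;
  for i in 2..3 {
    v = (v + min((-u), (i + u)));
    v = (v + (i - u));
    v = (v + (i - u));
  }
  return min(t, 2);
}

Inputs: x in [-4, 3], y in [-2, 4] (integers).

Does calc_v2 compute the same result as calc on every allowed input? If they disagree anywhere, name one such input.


Comparing the listings, the differences include: arithmetic usage differs; and loop structure differs; and local variable names differ.
Tracing x=-4, y=4: calc: t becomes 1; next u becomes 15; next ((u - y) == max(x, y)) evaluates to false; next v becomes 1; next at i=2:; next v becomes -14; next at j=0:; next v becomes -27; next at j=1:; next v becomes -40; next final value 1 | calc_v2: t becomes 1; next u becomes 15; next ((u - y) == max(x, y)) evaluates to false; next v becomes 1; next at i=2:; next v becomes -14; next v becomes -27; next v becomes -40; next final value 1 — matching result 1.
Sweeping the whole domain (56 inputs) finds no disagreement.
verdict: equivalent


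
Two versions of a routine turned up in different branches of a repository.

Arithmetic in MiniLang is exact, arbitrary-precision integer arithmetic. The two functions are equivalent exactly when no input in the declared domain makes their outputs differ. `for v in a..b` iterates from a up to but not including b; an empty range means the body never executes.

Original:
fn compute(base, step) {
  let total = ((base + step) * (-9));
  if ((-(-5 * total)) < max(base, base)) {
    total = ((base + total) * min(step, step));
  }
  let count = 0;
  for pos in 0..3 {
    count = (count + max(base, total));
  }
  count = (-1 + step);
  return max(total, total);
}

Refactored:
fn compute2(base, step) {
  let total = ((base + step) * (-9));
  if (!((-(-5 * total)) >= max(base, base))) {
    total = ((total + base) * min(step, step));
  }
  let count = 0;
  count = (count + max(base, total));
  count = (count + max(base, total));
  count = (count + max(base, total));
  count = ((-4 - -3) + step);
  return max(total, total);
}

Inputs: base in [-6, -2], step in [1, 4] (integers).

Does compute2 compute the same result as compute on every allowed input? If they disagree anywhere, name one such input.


Comparing the listings, the differences include: comparison usage differs; also min/max/abs usage differs; also constant usage differs; also statement counts differ; also local variable names differ; also boolean connective usage differs; also loop structure differs; also arithmetic usage differs.
One worked example (base=-5, step=2) — compute: total becomes 27; next ((-(-5 * total)) < max(base, base)) evaluates to false; next count becomes 0; next at pos=0:; next count becomes 27; next at pos=1:; next count becomes 54; next at pos=2:; next count becomes 81; next count becomes 1; next final value 27; compute2: total becomes 27; next (!((-(-5 * total)) >= max(base, base))) evaluates to false; next count becomes 0; next count becomes 27; next count becomes 54; next count becomes 81; next count becomes 1; next final value 27; agreement on 27.
Checked all 20 inputs in the declared domain: the outputs agree on every one.
verdict: equivalent


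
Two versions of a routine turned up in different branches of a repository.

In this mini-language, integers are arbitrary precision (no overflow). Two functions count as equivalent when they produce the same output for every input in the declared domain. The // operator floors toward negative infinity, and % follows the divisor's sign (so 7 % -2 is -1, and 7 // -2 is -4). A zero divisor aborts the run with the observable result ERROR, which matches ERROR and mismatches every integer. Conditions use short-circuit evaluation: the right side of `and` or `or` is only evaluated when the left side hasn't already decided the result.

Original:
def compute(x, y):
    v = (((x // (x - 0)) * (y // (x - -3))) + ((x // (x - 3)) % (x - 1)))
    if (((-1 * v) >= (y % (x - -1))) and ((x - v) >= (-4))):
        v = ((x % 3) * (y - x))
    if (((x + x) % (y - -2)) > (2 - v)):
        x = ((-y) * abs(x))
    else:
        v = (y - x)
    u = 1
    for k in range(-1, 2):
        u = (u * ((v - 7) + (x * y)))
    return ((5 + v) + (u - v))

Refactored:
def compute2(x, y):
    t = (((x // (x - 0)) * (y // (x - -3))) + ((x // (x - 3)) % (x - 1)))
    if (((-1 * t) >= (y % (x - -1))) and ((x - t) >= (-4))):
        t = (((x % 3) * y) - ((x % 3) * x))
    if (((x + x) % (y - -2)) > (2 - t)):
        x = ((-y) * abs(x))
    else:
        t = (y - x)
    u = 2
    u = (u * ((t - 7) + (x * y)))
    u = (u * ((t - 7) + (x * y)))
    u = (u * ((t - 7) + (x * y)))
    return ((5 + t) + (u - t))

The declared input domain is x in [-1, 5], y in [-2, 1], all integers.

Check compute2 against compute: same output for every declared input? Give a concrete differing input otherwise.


The rewrite breaks on x=2, y=-1, where the results are -1723 and -3451.
compute: v becomes -1; next (((-1 * v) >= (y % (x - -1))) and ((x - v) >= (-4))) evaluates to false; next (((x + x) % (y - -2)) > (2 - v)) evaluates to false; next v becomes -3; next u becomes 1; next at k=-1:; next u becomes -12; next at k=0:; next u becomes 144; next at k=1:; next u becomes -1728; next final value -1723
compute2: t becomes -1; next (((-1 * t) >= (y % (x - -1))) and ((x - t) >= (-4))) evaluates to false; next (((x + x) % (y - -2)) > (2 - t)) evaluates to false; next t becomes -3; next u becomes 2; next u becomes -24; next u becomes 288; next u becomes -3456; next final value -3451
verdict: not equivalent; witness: x=2, y=-1


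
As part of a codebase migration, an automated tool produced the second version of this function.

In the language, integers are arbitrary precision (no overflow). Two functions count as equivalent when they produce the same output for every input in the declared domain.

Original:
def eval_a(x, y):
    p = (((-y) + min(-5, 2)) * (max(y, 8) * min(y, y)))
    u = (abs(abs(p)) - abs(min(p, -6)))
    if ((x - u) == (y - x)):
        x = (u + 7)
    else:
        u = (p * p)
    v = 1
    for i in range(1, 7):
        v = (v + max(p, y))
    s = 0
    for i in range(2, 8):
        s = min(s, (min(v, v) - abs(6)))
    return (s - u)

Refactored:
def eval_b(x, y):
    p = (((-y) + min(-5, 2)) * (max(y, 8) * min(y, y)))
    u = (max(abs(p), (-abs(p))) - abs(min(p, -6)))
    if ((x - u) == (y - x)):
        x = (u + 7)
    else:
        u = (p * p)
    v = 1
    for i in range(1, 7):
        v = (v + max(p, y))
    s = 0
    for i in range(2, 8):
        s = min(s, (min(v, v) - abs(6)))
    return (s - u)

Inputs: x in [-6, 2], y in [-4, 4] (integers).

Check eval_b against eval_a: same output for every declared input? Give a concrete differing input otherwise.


Reading the diff, among the changes: min/max/abs usage differs.
Tracing x=-2, y=-4: eval_a: p := 32 | u := 26 | ((x - u) == (y - x)): false | u := 1024 | v := 1 | iter i=1: | v := 33 | iter i=2: | v := 65 | iter i=3: | v := 97 | iter i=4: | v := 129 | iter i=5: | v := 161 | iter i=6: | v := 193 | s := 0 | iter i=2: | s := 0 | iter i=3: | s := 0 | iter i=4: | s := 0 | iter i=5: | s := 0 | iter i=6: | s := 0 | iter i=7: | s := 0 | result -1024 | eval_b: p := 32 | u := 26 | ((x - u) == (y - x)): false | u := 1024 | v := 1 | iter i=1: | v := 33 | iter i=2: | v := 65 | iter i=3: | v := 97 | iter i=4: | v := 129 | iter i=5: | v := 161 | iter i=6: | v := 193 | s := 0 | iter i=2: | s := 0 | iter i=3: | s := 0 | iter i=4: | s := 0 | iter i=5: | s := 0 | iter i=6: | s := 0 | iter i=7: | s := 0 | result -1024 — matching result -1024.
Every one of the 81 inputs gives matching results.
verdict: equivalent


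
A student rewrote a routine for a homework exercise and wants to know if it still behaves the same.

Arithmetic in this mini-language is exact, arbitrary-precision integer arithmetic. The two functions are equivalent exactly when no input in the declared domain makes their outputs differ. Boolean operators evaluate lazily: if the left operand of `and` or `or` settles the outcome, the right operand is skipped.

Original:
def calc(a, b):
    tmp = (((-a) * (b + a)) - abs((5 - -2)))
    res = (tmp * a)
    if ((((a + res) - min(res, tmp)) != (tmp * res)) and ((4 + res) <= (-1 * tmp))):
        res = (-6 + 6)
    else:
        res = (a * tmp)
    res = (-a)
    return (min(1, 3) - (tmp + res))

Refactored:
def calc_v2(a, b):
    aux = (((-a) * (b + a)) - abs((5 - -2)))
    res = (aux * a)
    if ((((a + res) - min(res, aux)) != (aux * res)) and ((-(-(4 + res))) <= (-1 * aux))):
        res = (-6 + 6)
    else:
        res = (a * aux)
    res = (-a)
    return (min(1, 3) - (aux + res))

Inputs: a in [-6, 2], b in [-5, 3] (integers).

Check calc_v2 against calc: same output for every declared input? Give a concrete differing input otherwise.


The two are interchangeable: local variable names differ, and every declared input agrees.
One worked example (a=-3, b=-5) — calc: tmp becomes -31; next res becomes 93; next ((((a + res) - min(res, tmp)) != (tmp * res)) and ((4 + res) <= (-1 * tmp))) evaluates to false; next res becomes 93; next res becomes 3; next final value 29; calc_v2: aux becomes -31; next res becomes 93; next ((((a + res) - min(res, aux)) != (aux * res)) and ((-(-(4 + res))) <= (-1 * aux))) evaluates to false; next res becomes 93; next res becomes 3; next final value 29; agreement on 29.
Sweeping the whole domain (81 inputs) finds no disagreement.
verdict: equivalent


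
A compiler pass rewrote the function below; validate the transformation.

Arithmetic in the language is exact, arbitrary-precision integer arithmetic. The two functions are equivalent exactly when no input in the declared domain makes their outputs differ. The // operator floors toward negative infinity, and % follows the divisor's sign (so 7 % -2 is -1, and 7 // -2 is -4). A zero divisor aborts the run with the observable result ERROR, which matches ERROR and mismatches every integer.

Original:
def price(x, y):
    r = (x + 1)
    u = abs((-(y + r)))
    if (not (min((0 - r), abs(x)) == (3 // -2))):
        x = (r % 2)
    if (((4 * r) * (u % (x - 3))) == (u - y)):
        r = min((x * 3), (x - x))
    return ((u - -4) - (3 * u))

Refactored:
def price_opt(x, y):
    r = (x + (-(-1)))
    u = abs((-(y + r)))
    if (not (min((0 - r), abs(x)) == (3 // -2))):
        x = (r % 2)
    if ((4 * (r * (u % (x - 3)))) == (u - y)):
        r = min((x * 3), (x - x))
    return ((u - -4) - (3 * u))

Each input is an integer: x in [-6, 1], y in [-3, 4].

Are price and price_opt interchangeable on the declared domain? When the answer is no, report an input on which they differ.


Changes here: same computation, different form; the full 64-point sweep finds no disagreement.
verdict: equivalent


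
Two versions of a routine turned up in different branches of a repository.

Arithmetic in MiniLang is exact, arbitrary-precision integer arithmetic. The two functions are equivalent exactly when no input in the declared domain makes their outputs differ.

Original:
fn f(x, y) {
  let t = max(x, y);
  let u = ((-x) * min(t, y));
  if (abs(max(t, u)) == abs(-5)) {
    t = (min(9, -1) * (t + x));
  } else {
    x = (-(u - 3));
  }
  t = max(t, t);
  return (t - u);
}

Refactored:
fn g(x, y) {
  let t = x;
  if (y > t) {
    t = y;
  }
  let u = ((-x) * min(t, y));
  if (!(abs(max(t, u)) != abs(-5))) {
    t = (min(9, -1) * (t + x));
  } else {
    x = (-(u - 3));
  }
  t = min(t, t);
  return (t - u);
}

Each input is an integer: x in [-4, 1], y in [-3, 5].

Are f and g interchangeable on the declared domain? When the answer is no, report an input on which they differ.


The edit looks behavioral (`max(t, t)` became `min(t, t)`), but over these ranges it never changes the outcome.
Tracing x=1, y=-2: f: t = 1; u = 2; (abs(max(t, u)) == abs(-5)) -> false; x = 1; t = 1; return -1 | g: t = 1; (y > t) -> false; u = 2; (!(abs(max(t, u)) != abs(-5))) -> false; x = 1; t = 1; return -1 — matching result -1.
Across all 54 domain points the two functions coincide.
verdict: equivalent


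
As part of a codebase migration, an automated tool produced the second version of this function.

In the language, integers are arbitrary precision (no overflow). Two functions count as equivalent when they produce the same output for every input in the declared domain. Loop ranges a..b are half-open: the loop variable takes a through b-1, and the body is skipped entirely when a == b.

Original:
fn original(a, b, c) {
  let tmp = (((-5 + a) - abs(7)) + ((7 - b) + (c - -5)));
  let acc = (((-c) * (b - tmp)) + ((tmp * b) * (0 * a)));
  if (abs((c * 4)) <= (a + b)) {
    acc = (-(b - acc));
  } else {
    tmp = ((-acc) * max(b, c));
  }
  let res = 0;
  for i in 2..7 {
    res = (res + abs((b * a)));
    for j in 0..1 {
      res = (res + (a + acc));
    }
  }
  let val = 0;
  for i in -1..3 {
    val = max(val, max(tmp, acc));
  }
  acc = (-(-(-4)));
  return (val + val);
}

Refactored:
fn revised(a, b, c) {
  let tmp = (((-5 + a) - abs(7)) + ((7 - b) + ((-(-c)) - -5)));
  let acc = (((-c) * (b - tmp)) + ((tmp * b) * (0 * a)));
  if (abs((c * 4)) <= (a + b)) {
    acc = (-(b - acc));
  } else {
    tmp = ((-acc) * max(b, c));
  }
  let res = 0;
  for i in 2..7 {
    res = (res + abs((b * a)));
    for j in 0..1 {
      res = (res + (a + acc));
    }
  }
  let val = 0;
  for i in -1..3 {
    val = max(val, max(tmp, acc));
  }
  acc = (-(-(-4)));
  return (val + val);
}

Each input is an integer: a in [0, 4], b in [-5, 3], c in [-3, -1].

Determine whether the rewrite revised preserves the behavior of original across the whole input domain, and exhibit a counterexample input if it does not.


Comparing the listings, the differences include: same computation, different form.
Spot check at a=2, b=2, c=-3 — original: tmp := -3 | acc := 15 | (abs((c * 4)) <= (a + b)): false | tmp := -30 | res := 0 | iter i=2: | res := 4 | iter j=0: | res := 21 | iter i=3: | res := 25 | iter j=0: | res := 42 | iter i=4: | res := 46 | iter j=0: | res := 63 | iter i=5: | res := 67 | iter j=0: | res := 84 | iter i=6: | res := 88 | iter j=0: | res := 105 | val := 0 | iter i=-1: | val := 15 | iter i=0: | val := 15 | iter i=1: | val := 15 | iter i=2: | val := 15 | acc := -4 | result 30. revised: tmp := -3 | acc := 15 | (abs((c * 4)) <= (a + b)): false | tmp := -30 | res := 0 | iter i=2: | res := 4 | iter j=0: | res := 21 | iter i=3: | res := 25 | iter j=0: | res := 42 | iter i=4: | res := 46 | iter j=0: | res := 63 | iter i=5: | res := 67 | iter j=0: | res := 84 | iter i=6: | res := 88 | iter j=0: | res := 105 | val := 0 | iter i=-1: | val := 15 | iter i=0: | val := 15 | iter i=1: | val := 15 | iter i=2: | val := 15 | acc := -4 | result 30. Both give 30.
Across all 135 domain points the two functions coincide.
verdict: equivalent


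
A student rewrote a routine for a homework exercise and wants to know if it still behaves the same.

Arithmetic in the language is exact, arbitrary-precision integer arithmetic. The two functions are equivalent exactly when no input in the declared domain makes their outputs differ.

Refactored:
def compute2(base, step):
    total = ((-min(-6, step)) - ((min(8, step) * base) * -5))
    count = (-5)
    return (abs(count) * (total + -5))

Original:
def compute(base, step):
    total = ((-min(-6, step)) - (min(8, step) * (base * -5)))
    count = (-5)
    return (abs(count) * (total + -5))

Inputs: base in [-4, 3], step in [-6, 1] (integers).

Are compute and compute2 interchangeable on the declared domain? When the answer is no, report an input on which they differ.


Comparing the listings, the differences include: same computation, different form.
Tracing base=-4, step=-3: compute: total = 66; count = -5; return 305 | compute2: total = 66; count = -5; return 305 — matching result 305.
Across all 64 domain points the two functions coincide.
verdict: equivalent


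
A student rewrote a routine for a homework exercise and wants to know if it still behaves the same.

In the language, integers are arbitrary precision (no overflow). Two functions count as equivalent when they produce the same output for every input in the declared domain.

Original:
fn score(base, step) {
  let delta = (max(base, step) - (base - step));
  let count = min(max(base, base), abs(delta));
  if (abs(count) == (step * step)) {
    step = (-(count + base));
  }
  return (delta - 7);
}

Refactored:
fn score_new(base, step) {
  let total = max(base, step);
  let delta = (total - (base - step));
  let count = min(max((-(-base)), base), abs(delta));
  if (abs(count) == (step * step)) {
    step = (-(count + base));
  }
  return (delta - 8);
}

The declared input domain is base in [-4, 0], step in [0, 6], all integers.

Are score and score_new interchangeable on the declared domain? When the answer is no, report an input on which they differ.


There is a counterexample at base=-4, step=0: -3 on one side, -4 on the other.
score: delta becomes 4; next count becomes -4; next (abs(count) == (step * step)) evaluates to false; next final value -3
score_new: total becomes 0; next delta becomes 4; next count becomes -4; next (abs(count) == (step * step)) evaluates to false; next final value -4
verdict: not equivalent; witness: base=-4, step=0


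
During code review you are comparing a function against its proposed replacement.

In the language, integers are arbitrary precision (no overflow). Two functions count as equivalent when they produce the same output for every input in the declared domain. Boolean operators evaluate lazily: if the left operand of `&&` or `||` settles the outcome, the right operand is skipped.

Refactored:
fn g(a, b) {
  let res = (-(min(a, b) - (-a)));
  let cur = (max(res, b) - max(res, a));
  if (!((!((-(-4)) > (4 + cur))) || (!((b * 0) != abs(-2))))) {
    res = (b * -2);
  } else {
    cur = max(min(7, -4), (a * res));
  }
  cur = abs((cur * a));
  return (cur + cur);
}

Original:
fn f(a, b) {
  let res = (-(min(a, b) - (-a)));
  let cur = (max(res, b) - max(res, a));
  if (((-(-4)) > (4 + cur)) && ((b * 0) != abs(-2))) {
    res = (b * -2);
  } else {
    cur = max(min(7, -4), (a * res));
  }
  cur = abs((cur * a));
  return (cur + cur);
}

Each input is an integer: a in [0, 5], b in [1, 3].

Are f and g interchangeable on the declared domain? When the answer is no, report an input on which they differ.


Although boolean connective usage differs, 18/18 inputs agree.
verdict: equivalent


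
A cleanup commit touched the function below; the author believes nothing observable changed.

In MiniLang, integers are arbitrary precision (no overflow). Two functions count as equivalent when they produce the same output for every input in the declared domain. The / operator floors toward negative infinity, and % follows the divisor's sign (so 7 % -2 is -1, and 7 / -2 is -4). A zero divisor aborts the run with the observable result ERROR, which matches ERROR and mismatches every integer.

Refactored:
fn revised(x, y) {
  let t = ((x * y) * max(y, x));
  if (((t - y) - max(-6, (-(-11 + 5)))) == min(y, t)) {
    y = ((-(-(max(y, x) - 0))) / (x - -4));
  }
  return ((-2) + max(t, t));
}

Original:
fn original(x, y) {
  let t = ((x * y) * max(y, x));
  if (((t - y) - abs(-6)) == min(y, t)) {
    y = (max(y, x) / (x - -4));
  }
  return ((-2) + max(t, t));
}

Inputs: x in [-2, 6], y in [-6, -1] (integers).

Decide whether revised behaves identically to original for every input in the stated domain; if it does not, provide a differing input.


Comparing the listings, the differences include: min/max/abs usage differs; arithmetic usage differs; constant usage differs.
One worked example (x=5, y=-4) — original: t=-100, then (((t - y) - abs(-6)) == min(y, t)) is false, then returns -102; revised: t=-100, then (((t - y) - max(-6, (-(-11 + 5)))) == min(y, t)) is false, then returns -102; agreement on -102.
Across all 54 domain points the two functions coincide.
verdict: equivalent


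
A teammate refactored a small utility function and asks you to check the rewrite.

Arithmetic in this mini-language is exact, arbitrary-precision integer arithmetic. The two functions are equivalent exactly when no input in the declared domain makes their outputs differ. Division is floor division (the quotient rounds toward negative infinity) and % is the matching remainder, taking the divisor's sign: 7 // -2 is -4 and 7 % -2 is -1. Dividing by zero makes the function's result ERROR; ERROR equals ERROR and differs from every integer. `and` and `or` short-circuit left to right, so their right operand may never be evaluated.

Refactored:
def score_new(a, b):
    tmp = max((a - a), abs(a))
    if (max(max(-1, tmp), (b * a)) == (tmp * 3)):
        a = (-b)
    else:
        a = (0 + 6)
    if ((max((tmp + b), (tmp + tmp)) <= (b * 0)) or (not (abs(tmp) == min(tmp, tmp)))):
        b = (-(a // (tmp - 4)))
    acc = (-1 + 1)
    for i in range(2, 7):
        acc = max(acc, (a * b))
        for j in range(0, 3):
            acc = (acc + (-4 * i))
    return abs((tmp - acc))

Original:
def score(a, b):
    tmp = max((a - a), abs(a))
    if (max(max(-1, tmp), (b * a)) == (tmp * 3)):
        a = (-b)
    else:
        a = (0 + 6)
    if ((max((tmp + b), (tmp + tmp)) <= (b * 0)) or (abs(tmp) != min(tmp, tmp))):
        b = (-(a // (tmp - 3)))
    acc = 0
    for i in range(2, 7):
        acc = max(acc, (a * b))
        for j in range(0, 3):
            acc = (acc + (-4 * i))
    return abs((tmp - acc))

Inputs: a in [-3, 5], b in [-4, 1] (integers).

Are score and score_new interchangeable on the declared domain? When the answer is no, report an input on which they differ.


Take a=0, b=-4.
score: tmp = 0; (max(max(-1, tmp), (b * a)) == (tmp * 3)) -> true; a = 4; ((max((tmp + b), (tmp + tmp)) <= (b * 0)) or (abs(tmp) != min(tmp, tmp))) -> true; b = 2; acc = 0; [i=2]; acc = 8; [j=0]; acc = 0; [j=1]; acc = -8; [j=2]; acc = -16; [i=3]; acc = 8; [j=0]; acc = -4; [j=1]; acc = -16; [j=2]; acc = -28; [i=4]; acc = 8; [j=0]; acc = -8; [j=1]; acc = -24; [j=2]; acc = -40; [i=5]; acc = 8; [j=0]; acc = -12; [j=1]; acc = -32; [j=2]; acc = -52; [i=6]; acc = 8; [j=0]; acc = -16; [j=1]; acc = -40; [j=2]; acc = -64; return 64
score_new: tmp = 0; (max(max(-1, tmp), (b * a)) == (tmp * 3)) -> true; a = 4; ((max((tmp + b), (tmp + tmp)) <= (b * 0)) or (not (abs(tmp) == min(tmp, tmp)))) -> true; b = 1; acc = 0; [i=2]; acc = 4; [j=0]; acc = -4; [j=1]; acc = -12; [j=2]; acc = -20; [i=3]; acc = 4; [j=0]; acc = -8; [j=1]; acc = -20; [j=2]; acc = -32; [i=4]; acc = 4; [j=0]; acc = -12; [j=1]; acc = -28; [j=2]; acc = -44; [i=5]; acc = 4; [j=0]; acc = -16; [j=1]; acc = -36; [j=2]; acc = -56; [i=6]; acc = 4; [j=0]; acc = -20; [j=1]; acc = -44; [j=2]; acc = -68; return 68
64 against 68: the behavior changed.
verdict: not equivalent; witness: a=0, b=-4


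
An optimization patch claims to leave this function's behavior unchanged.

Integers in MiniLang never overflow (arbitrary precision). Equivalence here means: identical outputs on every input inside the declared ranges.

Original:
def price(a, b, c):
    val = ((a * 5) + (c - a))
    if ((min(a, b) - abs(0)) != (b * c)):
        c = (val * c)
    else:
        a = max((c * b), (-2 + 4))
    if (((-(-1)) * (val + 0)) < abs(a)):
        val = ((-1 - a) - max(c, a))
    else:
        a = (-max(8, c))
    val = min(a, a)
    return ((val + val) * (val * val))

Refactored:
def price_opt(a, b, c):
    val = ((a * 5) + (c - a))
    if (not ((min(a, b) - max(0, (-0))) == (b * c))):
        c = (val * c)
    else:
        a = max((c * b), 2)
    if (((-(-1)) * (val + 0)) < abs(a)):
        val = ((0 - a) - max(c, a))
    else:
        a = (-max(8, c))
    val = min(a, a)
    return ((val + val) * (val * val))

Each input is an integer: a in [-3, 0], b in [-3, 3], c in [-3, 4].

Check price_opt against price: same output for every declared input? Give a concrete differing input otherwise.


Although `-1` became `0`, no input in the stated domain can expose it.
As a probe, take a=-3, b=-1, c=4: price runs val=-8, then ((min(a, b) - abs(0)) != (b * c)) is true, then c=-32, then (((-(-1)) * (val + 0)) < abs(a)) is true, then val=5, then val=-3, then returns -54; price_opt runs val=-8, then (not ((min(a, b) - max(0, (-0))) == (b * c))) is true, then c=-32, then (((-(-1)) * (val + 0)) < abs(a)) is true, then val=6, then val=-3, then returns -54; both end at -54.
Every one of the 224 inputs gives matching results.
verdict: equivalent


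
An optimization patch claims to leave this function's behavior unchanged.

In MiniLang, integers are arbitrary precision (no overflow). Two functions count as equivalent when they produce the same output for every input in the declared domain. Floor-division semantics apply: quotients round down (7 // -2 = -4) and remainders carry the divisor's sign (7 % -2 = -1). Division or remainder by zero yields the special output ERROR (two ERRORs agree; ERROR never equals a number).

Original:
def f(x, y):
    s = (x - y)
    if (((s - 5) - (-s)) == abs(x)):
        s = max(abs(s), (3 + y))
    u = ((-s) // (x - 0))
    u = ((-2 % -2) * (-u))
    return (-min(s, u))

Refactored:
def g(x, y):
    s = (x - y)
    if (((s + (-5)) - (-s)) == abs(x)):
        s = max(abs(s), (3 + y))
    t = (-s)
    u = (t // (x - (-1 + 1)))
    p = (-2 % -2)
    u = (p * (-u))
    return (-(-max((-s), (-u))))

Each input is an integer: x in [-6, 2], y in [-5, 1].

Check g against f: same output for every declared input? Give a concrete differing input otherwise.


Equivalent — the differences include local variable names differ, arithmetic usage differs, statement counts differ, min/max/abs usage differs, constant usage differs, yet no declared input distinguishes the two.
Tracing x=-1, y=1: f: s := -2 | (((s - 5) - (-s)) == abs(x)): false | u := -2 | u := 0 | result 2 | g: s := -2 | (((s + (-5)) - (-s)) == abs(x)): false | t := 2 | u := -2 | p := 0 | u := 0 | result 2 — matching result 2.
Sweeping the whole domain (63 inputs) finds no disagreement.
verdict: equivalent
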